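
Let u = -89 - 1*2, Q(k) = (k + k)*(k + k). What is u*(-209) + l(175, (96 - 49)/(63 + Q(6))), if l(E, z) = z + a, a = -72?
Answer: 3922076/207 ≈ 18947.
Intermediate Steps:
Q(k) = 4*k² (Q(k) = (2*k)*(2*k) = 4*k²)
u = -91 (u = -89 - 2 = -91)
l(E, z) = -72 + z (l(E, z) = z - 72 = -72 + z)
u*(-209) + l(175, (96 - 49)/(63 + Q(6))) = -91*(-209) + (-72 + (96 - 49)/(63 + 4*6²)) = 19019 + (-72 + 47/(63 + 4*36)) = 19019 + (-72 + 47/(63 + 144)) = 19019 + (-72 + 47/207) = 19019 - 14857/207 = 3922076/207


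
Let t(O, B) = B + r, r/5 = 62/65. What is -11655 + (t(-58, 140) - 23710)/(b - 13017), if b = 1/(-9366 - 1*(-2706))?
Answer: -13133283102135/1127011873 ≈ -11653.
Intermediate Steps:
r = 62/13 (r = 5*(62/65) = 62/13 ≈ 4.7692)
b = -1/6660 (b = 1/(-9366 + 2706) = 1/(-6660) = -1/6660 ≈ -0.00015015)
t(O, B) = 62/13 + B (t(O, B) = B + 62/13 = 62/13 + B)
-11655 + (t(-58, 140) - 23710)/(b - 13017) = -11655 + ((62/13 + 140) - 23710)/(-1/6660 - 13017) = -11655 + (1882/13 - 23710)/(-86693221/6660) = -11655 - 306348/13*(-6660/86693221) = -11655 + 2040277680/1127011873 = -13133283102135/1127011873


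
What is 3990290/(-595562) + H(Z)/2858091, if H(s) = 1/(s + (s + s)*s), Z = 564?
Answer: -3630977539083677639/541933605109385676 ≈ -6.7000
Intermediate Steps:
H(s) = 1/(s + 2*s²) (H(s) = 1/(s + (2*s)*s) = 1/(s + 2*s²))
3990290/(-595562) + H(Z)/2858091 = 3990290/(-595562) + (1/(564*(1 + 2*564)))/2858091 = 3990290*(-1/595562) + (1/(564*(1 + 1128)))*(1/2858091) = -1995145/297781 + ((1/564)/1129)*(1/2858091) = -1995145/297781 + ((1/564)*(1/1129))*(1/2858091) = -1995145/297781 + (1/636756)*(1/2858091) = -1995145/297781 + 1/1819906592796 = -3630977539083677639/541933605109385676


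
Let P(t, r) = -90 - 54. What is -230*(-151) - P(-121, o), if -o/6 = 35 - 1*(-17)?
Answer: 34874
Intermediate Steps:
o = -312 (o = -6*(35 - 1*(-17)) = -6*(35 + 17) = -6*52 = -312)
P(t, r) = -144
-230*(-151) - P(-121, o) = -230*(-151) - 1*(-144) = 34730 + 144 = 34874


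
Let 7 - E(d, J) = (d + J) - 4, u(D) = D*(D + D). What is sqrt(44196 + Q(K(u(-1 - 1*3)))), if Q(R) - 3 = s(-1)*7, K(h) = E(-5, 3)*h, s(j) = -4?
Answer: sqrt(44171) ≈ 210.17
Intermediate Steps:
u(D) = 2*D**2 (u(D) = D*(2*D) = 2*D**2)
E(d, J) = 11 - J - d (E(d, J) = 7 - ((d + J) - 4) = 7 - ((J + d) - 4) = 7 - (-4 + J + d) = 7 + (4 - J - d) = 11 - J - d)
K(h) = 13*h (K(h) = (11 - 1*3 - 1*(-5))*h = (11 - 3 + 5)*h = 13*h)
Q(R) = -25 (Q(R) = 3 - 4*7 = 3 - 28 = -25)
sqrt(44196 + Q(K(u(-1 - 1*3)))) = sqrt(44196 - 25) = sqrt(44171)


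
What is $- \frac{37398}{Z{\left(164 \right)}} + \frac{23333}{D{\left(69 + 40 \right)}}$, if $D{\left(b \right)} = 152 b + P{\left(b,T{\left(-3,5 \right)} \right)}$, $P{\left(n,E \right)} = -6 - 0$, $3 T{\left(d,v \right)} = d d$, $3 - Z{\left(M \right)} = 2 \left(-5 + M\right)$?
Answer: $\frac{29844551}{248430} \approx 120.13$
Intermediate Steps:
$Z{\left(M \right)} = 13 - 2 M$ ($Z{\left(M \right)} = 3 - 2 \left(-5 + M\right) = 3 - \left(-10 + 2 M\right) = 13 - 2 M$)
$T{\left(d,v \right)} = \frac{d^{2}}{3}$ ($T{\left(d,v \right)} = \frac{d d}{3} = \frac{d^{2}}{3}$)
$P{\left(n,E \right)} = -6$ ($P{\left(n,E \right)} = -6 + 0 = -6$)
$D{\left(b \right)} = -6 + 152 b$ ($D{\left(b \right)} = 152 b - 6 = -6 + 152 b$)
$- \frac{37398}{Z{\left(164 \right)}} + \frac{23333}{D{\left(69 + 40 \right)}} = - \frac{37398}{13 - 328} + \frac{23333}{-6 + 152 \left(69 + 40\right)} = - \frac{37398}{13 - 328} + \frac{23333}{-6 + 152 \cdot 109} = - \frac{37398}{-315} + \frac{23333}{-6 + 16568} = \left(-37398\right) \left(- \frac{1}{315}\right) + \frac{23333}{16562} = \frac{12466}{105} + 23333 \cdot \frac{1}{16562} = \frac{12466}{105} + \frac{23333}{16562} = \frac{29844551}{248430}$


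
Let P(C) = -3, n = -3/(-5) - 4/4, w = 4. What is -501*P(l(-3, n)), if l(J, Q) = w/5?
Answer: 1503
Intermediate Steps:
n = -2/5 (n = -3*(-1/5) - 4*1/4 = 3/5 - 1 = -2/5 ≈ -0.40000)
l(J, Q) = 4/5
-501*P(l(-3, n)) = -501*(-3) = 1503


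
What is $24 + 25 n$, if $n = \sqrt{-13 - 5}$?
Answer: $24 + 75 i \sqrt{2} \approx 24.0 + 106.07 i$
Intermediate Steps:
$n = 3 i \sqrt{2}$ ($n = \sqrt{-18} = 3 i \sqrt{2} \approx 4.2426 i$)
$24 + 25 n = 24 + 25 \cdot 3 i \sqrt{2} = 24 + 75 i \sqrt{2}$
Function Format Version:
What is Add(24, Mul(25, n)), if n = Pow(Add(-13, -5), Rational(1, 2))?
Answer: Add(24, Mul(75, I, Pow(2, Rational(1, 2)))) ≈ Add(24.000, Mul(106.07, I))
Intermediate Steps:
n = Mul(3, I, Pow(2, Rational(1, 2))) (n = Pow(-18, Rational(1, 2)) = Mul(3, I, Pow(2, Rational(1, 2))) ≈ Mul(4.2426, I))
Add(24, Mul(25, n)) = Add(24, Mul(25, Mul(3, I, Pow(2, Rational(1, 2))))) = Add(24, Mul(75, I, Pow(2, Rational(1, 2))))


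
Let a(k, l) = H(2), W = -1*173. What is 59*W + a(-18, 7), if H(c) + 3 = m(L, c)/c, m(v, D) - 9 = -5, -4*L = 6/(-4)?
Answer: -10208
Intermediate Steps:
L = 3/8 (L = -3/(2*(-4)) = -3*(-1)/(2*4) = -¼*(-3/2) = 3/8 ≈ 0.37500)
m(v, D) = 4 (m(v, D) = 9 - 5 = 4)
H(c) = -3 + 4/c
W = -173
a(k, l) = -1 (a(k, l) = -3 + 4/2 = -3 + 4*(½) = -3 + 2 = -1)
59*W + a(-18, 7) = 59*(-173) - 1 = -10207 - 1 = -10208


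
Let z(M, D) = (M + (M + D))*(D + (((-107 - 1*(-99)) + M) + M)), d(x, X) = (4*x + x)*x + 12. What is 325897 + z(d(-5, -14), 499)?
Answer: 917242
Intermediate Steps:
d(x, X) = 12 + 5*x**2 (d(x, X) = (5*x)*x + 12 = 5*x**2 + 12 = 12 + 5*x**2)
z(M, D) = (D + 2*M)*(-8 + D + 2*M) (z(M, D) = (M + (D + M))*(D + (((-107 + 99) + M) + M)) = (D + 2*M)*(D + ((-8 + M) + M)) = (D + 2*M)*(D + (-8 + 2*M)) = (D + 2*M)*(-8 + D + 2*M))
325897 + z(d(-5, -14), 499) = 325897 + (499**2 - 16*(12 + 5*(-5)**2) - 8*499 + 4*(12 + 5*(-5)**2)**2 + 4*499*(12 + 5*(-5)**2)) = 325897 + (249001 - 16*(12 + 5*25) - 3992 + 4*(12 + 5*25)**2 + 4*499*(12 + 5*25)) = 325897 + (249001 - 16*(12 + 125) - 3992 + 4*(12 + 125)**2 + 4*499*(12 + 125)) = 325897 + (249001 - 16*137 - 3992 + 4*137**2 + 4*499*137) = 325897 + (249001 - 2192 - 3992 + 4*18769 + 273452) = 325897 + (249001 - 2192 - 3992 + 75076 + 273452) = 325897 + 591345 = 917242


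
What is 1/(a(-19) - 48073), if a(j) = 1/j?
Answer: -19/913388 ≈ -2.0802e-5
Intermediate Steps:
1/(a(-19) - 48073) = 1/(1/(-19) - 48073) = 1/(-1/19 - 48073) = 1/(-913388/19) = -19/913388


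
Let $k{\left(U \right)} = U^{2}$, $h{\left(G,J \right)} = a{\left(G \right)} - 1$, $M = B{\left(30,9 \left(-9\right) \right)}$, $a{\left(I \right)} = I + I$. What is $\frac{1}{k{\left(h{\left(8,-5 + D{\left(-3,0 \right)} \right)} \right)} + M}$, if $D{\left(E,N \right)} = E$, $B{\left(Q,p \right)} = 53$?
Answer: $\frac{1}{278} \approx 0.0035971$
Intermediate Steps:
$a{\left(I \right)} = 2 I$
$M = 53$
$h{\left(G,J \right)} = -1 + 2 G$ ($h{\left(G,J \right)} = 2 G - 1 = -1 + 2 G$)
$\frac{1}{k{\left(h{\left(8,-5 + D{\left(-3,0 \right)} \right)} \right)} + M} = \frac{1}{\left(-1 + 2 \cdot 8\right)^{2} + 53} = \frac{1}{\left(-1 + 16\right)^{2} + 53} = \frac{1}{15^{2} + 53} = \frac{1}{225 + 53} = \frac{1}{278}$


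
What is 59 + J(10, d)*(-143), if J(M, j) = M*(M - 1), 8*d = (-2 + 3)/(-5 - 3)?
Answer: -12811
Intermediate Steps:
d = -1/64 (d = ((-2 + 3)/(-5 - 3))/8 = (1/(-8))/8 = (1*(-⅛))/8 = (⅛)*(-⅛) = -1/64 ≈ -0.015625)
J(M, j) = M*(-1 + M)
59 + J(10, d)*(-143) = 59 + (10*(-1 + 10))*(-143) = 59 + (10*9)*(-143) = 59 + 90*(-143) = 59 - 12870 = -12811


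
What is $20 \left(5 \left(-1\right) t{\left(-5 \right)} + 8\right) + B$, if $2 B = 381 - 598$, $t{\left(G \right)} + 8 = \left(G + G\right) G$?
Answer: $- \frac{8297}{2} \approx -4148.5$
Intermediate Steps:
$t{\left(G \right)} = -8 + 2 G^{2}$ ($t{\left(G \right)} = -8 + \left(G + G\right) G = -8 + 2 G G = -8 + 2 G^{2}$)
$B = - \frac{217}{2}$ ($B = \frac{381 - 598}{2} = \frac{1}{2} \left(-217\right) = - \frac{217}{2} \approx -108.5$)
$20 \left(5 \left(-1\right) t{\left(-5 \right)} + 8\right) + B = 20 \left(5 \left(-1\right) \left(-8 + 2 \left(-5\right)^{2}\right) + 8\right) - \frac{217}{2} = 20 \left(- 5 \left(-8 + 2 \cdot 25\right) + 8\right) - \frac{217}{2} = 20 \left(- 5 \left(-8 + 50\right) + 8\right) - \frac{217}{2} = 20 \left(\left(-5\right) 42 + 8\right) - \frac{217}{2} = 20 \left(-210 + 8\right) - \frac{217}{2} = 20 \left(-202\right) - \frac{217}{2} = -4040 - \frac{217}{2} = - \frac{8297}{2}$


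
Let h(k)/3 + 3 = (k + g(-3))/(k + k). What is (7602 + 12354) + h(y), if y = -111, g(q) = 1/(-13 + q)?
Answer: 23619025/1184 ≈ 19949.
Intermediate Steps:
h(k) = -9 + 3*(-1/16 + k)/(2*k) (h(k) = -9 + 3*((k + 1/(-13 - 3))/(k + k)) = -9 + 3*((k + 1/(-16))/((2*k))) = -9 + 3*((k - 1/16)*(1/(2*k))) = -9 + 3*((-1/16 + k)*(1/(2*k))) = -9 + 3*((-1/16 + k)/(2*k)) = -9 + 3*(-1/16 + k)/(2*k))
(7602 + 12354) + h(y) = (7602 + 12354) + (3/32)*(-1 - 80*(-111))/(-111) = 19956 + (3/32)*(-1/111)*(-1 + 8880) = 19956 + (3/32)*(-1/111)*8879 = 19956 - 8879/1184 = 23619025/1184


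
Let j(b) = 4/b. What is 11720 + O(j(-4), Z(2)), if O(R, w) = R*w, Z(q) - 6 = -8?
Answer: 11722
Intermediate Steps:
Z(q) = -2 (Z(q) = 6 - 8 = -2)
11720 + O(j(-4), Z(2)) = 11720 + (4/(-4))*(-2) = 11720 + (4*(-¼))*(-2) = 11720 - 1*(-2) = 11720 + 2 = 11722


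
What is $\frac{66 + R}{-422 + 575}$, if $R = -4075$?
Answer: $- \frac{4009}{153} \approx -26.203$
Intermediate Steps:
$\frac{66 + R}{-422 + 575} = \frac{66 - 4075}{-422 + 575} = - \frac{4009}{153}$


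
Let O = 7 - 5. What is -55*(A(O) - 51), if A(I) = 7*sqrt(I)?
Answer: 2805 - 385*sqrt(2) ≈ 2260.5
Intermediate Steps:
O = 2
-55*(A(O) - 51) = -55*(7*sqrt(2) - 51) = -55*(-51 + 7*sqrt(2)) = 2805 - 385*sqrt(2)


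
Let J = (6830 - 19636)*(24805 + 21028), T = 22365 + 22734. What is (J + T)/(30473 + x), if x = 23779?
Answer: -586892299/54252 ≈ -10818.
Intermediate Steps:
T = 45099
J = -586937398 (J = -12806*45833 = -586937398)
(J + T)/(30473 + x) = (-586937398 + 45099)/(30473 + 23779) = -586892299/54252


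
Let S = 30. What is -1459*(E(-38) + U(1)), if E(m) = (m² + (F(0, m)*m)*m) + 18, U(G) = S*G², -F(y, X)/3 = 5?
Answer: 29425112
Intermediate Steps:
F(y, X) = -15 (F(y, X) = -3*5 = -15)
U(G) = 30*G²
E(m) = 18 - 14*m² (E(m) = (m² + (-15*m)*m) + 18 = (m² - 15*m²) + 18 = -14*m² + 18 = 18 - 14*m²)
-1459*(E(-38) + U(1)) = -1459*((18 - 14*(-38)²) + 30*1²) = -1459*((18 - 14*1444) + 30*1) = -1459*((18 - 20216) + 30) = -1459*(-20198 + 30) = -1459*(-20168) = 29425112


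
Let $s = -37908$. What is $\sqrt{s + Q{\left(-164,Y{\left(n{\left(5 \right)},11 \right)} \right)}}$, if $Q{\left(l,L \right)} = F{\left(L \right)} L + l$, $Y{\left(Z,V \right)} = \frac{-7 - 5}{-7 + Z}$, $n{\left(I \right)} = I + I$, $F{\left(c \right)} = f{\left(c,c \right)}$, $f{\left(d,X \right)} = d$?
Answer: $2 i \sqrt{9514} \approx 195.08 i$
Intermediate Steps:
$F{\left(c \right)} = c$
$n{\left(I \right)} = 2 I$
$Y{\left(Z,V \right)} = - \frac{12}{-7 + Z}$
$Q{\left(l,L \right)} = l + L^{2}$ ($Q{\left(l,L \right)} = L L + l = L^{2} + l = l + L^{2}$)
$\sqrt{s + Q{\left(-164,Y{\left(n{\left(5 \right)},11 \right)} \right)}} = \sqrt{-37908 - \left(164 - \left(- \frac{12}{-7 + 2 \cdot 5}\right)^{2}\right)} = \sqrt{-37908 - \left(164 - \left(- \frac{12}{-7 + 10}\right)^{2}\right)} = \sqrt{-37908 - \left(164 - \left(- \frac{12}{3}\right)^{2}\right)} = \sqrt{-37908 - \left(164 - \left(\left(-12\right) \frac{1}{3}\right)^{2}\right)} = \sqrt{-37908 - \left(164 - \left(-4\right)^{2}\right)} = \sqrt{-37908 + \left(-164 + 16\right)} = \sqrt{-37908 - 148} = \sqrt{-38056} = 2 i \sqrt{9514}$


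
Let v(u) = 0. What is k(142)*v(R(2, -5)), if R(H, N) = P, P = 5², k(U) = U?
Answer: 0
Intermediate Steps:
P = 25
R(H, N) = 25
k(142)*v(R(2, -5)) = 142*0 = 0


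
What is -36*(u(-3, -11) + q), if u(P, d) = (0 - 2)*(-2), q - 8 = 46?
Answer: -2088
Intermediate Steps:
q = 54 (q = 8 + 46 = 54)
u(P, d) = 4 (u(P, d) = -2*(-2) = 4)
-36*(u(-3, -11) + q) = -36*(4 + 54) = -36*58 = -2088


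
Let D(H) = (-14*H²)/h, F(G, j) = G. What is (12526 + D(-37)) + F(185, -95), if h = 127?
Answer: 1595131/127 ≈ 12560.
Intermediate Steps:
D(H) = -14*H²/127
(12526 + D(-37)) + F(185, -95) = (12526 - 14/127*(-37)²) + 185 = (12526 - 14/127*1369) + 185 = (12526 - 19166/127) + 185 = 1571636/127 + 185 = 1595131/127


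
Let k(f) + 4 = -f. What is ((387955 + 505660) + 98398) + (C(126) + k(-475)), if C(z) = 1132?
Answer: 993616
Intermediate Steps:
k(f) = -4 - f
((387955 + 505660) + 98398) + (C(126) + k(-475)) = ((387955 + 505660) + 98398) + (1132 + (-4 - 1*(-475))) = (893615 + 98398) + (1132 + (-4 + 475)) = 992013 + (1132 + 471) = 992013 + 1603 = 993616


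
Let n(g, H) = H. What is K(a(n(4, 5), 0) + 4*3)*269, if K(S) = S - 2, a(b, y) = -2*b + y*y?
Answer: 0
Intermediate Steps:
a(b, y) = y² - 2*b (a(b, y) = -2*b + y² = y² - 2*b)
K(S) = -2 + S
K(a(n(4, 5), 0) + 4*3)*269 = (-2 + ((0² - 2*5) + 4*3))*269 = (-2 + ((0 - 10) + 12))*269 = (-2 + (-10 + 12))*269 = (-2 + 2)*269 = 0*269 = 0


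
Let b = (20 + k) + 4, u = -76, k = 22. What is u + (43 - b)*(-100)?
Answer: 224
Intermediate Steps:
b = 46 (b = (20 + 22) + 4 = 42 + 4 = 46)
u + (43 - b)*(-100) = -76 + (43 - 1*46)*(-100) = -76 + (43 - 46)*(-100) = -76 - 3*(-100) = -76 + 300 = 224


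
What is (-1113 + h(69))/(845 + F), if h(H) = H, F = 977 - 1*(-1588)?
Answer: -522/1705 ≈ -0.30616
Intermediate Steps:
F = 2565 (F = 977 + 1588 = 2565)
(-1113 + h(69))/(845 + F) = (-1113 + 69)/(845 + 2565) = -1044/3410 = -1044*1/3410 = -522/1705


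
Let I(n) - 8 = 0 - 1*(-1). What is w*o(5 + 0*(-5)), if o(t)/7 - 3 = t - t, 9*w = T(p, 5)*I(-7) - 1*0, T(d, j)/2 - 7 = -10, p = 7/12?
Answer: -126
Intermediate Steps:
p = 7/12 (p = 7*(1/12) = 7/12 ≈ 0.58333)
T(d, j) = -6 (T(d, j) = 14 + 2*(-10) = 14 - 20 = -6)
I(n) = 9 (I(n) = 8 + (0 - 1*(-1)) = 8 + (0 + 1) = 8 + 1 = 9)
w = -6 (w = (-6*9 - 1*0)/9 = (-54 + 0)/9 = (⅑)*(-54) = -6)
o(t) = 21 (o(t) = 21 + 7*(t - t) = 21 + 7*0 = 21 + 0 = 21)
w*o(5 + 0*(-5)) = -6*21 = -126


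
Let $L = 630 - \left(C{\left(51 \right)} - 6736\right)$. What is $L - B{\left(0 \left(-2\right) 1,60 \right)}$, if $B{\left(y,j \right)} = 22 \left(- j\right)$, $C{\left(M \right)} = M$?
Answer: $8635$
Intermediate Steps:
$B{\left(y,j \right)} = - 22 j$
$L = 7315$ ($L = 630 - \left(51 - 6736\right) = 630 - -6685 = 630 + 6685 = 7315$)
$L - B{\left(0 \left(-2\right) 1,60 \right)} = 7315 - \left(-22\right) 60 = 7315 - -1320 = 7315 + 1320 = 8635$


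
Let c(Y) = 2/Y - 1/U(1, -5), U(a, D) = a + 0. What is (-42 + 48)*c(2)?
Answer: 0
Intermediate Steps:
U(a, D) = a
c(Y) = -1 + 2/Y (c(Y) = 2/Y - 1/1 = 2/Y - 1*1 = 2/Y - 1 = -1 + 2/Y)
(-42 + 48)*c(2) = (-42 + 48)*((2 - 1*2)/2) = 6*((2 - 2)/2) = 6*((½)*0) = 6*0 = 0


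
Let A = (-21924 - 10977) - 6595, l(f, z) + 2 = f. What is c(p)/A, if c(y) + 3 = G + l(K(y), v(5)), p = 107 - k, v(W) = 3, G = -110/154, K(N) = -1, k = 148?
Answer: 47/276472 ≈ 0.00017000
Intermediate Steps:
G = -5/7 (G = -110*1/154 = -5/7 ≈ -0.71429)
l(f, z) = -2 + f
p = -41 (p = 107 - 1*148 = 107 - 148 = -41)
c(y) = -47/7 (c(y) = -3 + (-5/7 + (-2 - 1)) = -3 + (-5/7 - 3) = -3 - 26/7 = -47/7)
A = -39496 (A = -32901 - 6595 = -39496)
c(p)/A = -47/7/(-39496) = -47/7*(-1/39496) = 47/276472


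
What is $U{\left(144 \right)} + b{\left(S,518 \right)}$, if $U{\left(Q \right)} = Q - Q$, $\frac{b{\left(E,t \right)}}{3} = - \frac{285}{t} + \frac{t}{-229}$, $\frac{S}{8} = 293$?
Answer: $- \frac{1000767}{118622} \approx -8.4366$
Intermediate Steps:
$S = 2344$ ($S = 8 \cdot 293 = 2344$)
$b{\left(E,t \right)} = - \frac{855}{t} - \frac{3 t}{229}$ ($b{\left(E,t \right)} = 3 \left(- \frac{285}{t} + \frac{t}{-229}\right) = 3 \left(- \frac{285}{t} + t \left(- \frac{1}{229}\right)\right) = 3 \left(- \frac{285}{t} - \frac{t}{229}\right) = - \frac{855}{t} - \frac{3 t}{229}$)
$U{\left(Q \right)} = 0$
$U{\left(144 \right)} + b{\left(S,518 \right)} = 0 - \left(\frac{1554}{229} + \frac{855}{518}\right) = 0 - \frac{1000767}{118622} = - \frac{1000767}{118622}$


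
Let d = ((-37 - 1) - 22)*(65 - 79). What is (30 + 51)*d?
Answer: 68040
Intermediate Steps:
d = 840 (d = (-38 - 22)*(-14) = -60*(-14) = 840)
(30 + 51)*d = (30 + 51)*840 = 81*840 = 68040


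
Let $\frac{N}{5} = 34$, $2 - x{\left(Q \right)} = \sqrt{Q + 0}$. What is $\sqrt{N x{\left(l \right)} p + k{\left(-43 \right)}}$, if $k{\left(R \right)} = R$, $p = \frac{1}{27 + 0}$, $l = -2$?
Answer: $\frac{\sqrt{-2463 - 510 i \sqrt{2}}}{9} \approx 0.79904 - 5.5719 i$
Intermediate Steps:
$x{\left(Q \right)} = 2 - \sqrt{Q}$ ($x{\left(Q \right)} = 2 - \sqrt{Q + 0} = 2 - \sqrt{Q}$)
$p = \frac{1}{27} \approx 0.037037$
$N = 170$ ($N = 5 \cdot 34 = 170$)
$\sqrt{N x{\left(l \right)} p + k{\left(-43 \right)}} = \sqrt{170 \left(2 - \sqrt{-2}\right) \frac{1}{27} - 43} = \sqrt{170 \left(2 - i \sqrt{2}\right) \frac{1}{27} - 43} = \sqrt{\left(340 - 170 i \sqrt{2}\right) \frac{1}{27} - 43} = \sqrt{\left(\frac{340}{27} - \frac{170 i \sqrt{2}}{27}\right) - 43} = \sqrt{- \frac{821}{27} - \frac{170 i \sqrt{2}}{27}}$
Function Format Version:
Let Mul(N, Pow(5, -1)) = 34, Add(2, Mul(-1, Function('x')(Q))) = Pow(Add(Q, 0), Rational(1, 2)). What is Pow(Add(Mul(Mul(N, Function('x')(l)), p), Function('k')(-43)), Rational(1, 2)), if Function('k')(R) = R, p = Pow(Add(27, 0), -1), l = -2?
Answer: Mul(Rational(1, 9), Pow(Add(-2463, Mul(-510, I, Pow(2, Rational(1, 2)))), Rational(1, 2))) ≈ Add(0.79904, Mul(-5.5719, I))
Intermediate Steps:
Function('x')(Q) = Add(2, Mul(-1, Pow(Q, Rational(1, 2)))) (Function('x')(Q) = Add(2, Mul(-1, Pow(Add(Q, 0), Rational(1, 2)))) = Add(2, Mul(-1, Pow(Q, Rational(1, 2)))))
p = Rational(1, 27) (p = Pow(27, -1) = Rational(1, 27) ≈ 0.037037)
N = 170 (N = Mul(5, 34) = 170)
Pow(Add(Mul(Mul(N, Function('x')(l)), p), Function('k')(-43)), Rational(1, 2)) = Pow(Add(Mul(Mul(170, Add(2, Mul(-1, Pow(-2, Rational(1, 2))))), Rational(1, 27)), -43), Rational(1, 2)) = Pow(Add(Mul(Mul(170, Add(2, Mul(-1, Mul(I, Pow(2, Rational(1, 2)))))), Rational(1, 27)), -43), Rational(1, 2)) = Pow(Add(Mul(Mul(170, Add(2, Mul(-1, I, Pow(2, Rational(1, 2))))), Rational(1, 27)), -43), Rational(1, 2)) = Pow(Add(Mul(Add(340, Mul(-170, I, Pow(2, Rational(1, 2)))), Rational(1, 27)), -43), Rational(1, 2)) = Pow(Add(Add(Rational(340, 27), Mul(Rational(-170, 27), I, Pow(2, Rational(1, 2)))), -43), Rational(1, 2)) = Pow(Add(Rational(-821, 27), Mul(Rational(-170, 27), I, Pow(2, Rational(1, 2)))), Rational(1, 2))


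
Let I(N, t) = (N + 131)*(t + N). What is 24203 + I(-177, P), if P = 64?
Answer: 29401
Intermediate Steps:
I(N, t) = (131 + N)*(N + t)
24203 + I(-177, P) = 24203 + ((-177)**2 + 131*(-177) + 131*64 - 177*64) = 24203 + (31329 - 23187 + 8384 - 11328) = 24203 + 5198 = 29401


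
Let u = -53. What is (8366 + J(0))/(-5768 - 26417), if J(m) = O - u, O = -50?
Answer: -8369/32185 ≈ -0.26003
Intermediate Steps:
J(m) = 3 (J(m) = -50 - 1*(-53) = -50 + 53 = 3)
(8366 + J(0))/(-5768 - 26417) = (8366 + 3)/(-5768 - 26417) = 8369/(-32185) = 8369*(-1/32185) = -8369/32185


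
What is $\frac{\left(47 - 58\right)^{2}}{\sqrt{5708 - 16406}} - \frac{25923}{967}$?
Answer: $- \frac{25923}{967} - \frac{121 i \sqrt{10698}}{10698} \approx -26.808 - 1.1699 i$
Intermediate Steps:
$\frac{\left(47 - 58\right)^{2}}{\sqrt{5708 - 16406}} - \frac{25923}{967} = \frac{\left(-11\right)^{2}}{\sqrt{-10698}} - \frac{25923}{967} = \frac{121}{i \sqrt{10698}} - \frac{25923}{967} = 121 \left(- \frac{i \sqrt{10698}}{10698}\right) - \frac{25923}{967} = - \frac{121 i \sqrt{10698}}{10698} - \frac{25923}{967} = - \frac{25923}{967} - \frac{121 i \sqrt{10698}}{10698}$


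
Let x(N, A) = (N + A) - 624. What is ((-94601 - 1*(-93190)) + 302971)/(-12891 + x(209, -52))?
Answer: -150780/6679 ≈ -22.575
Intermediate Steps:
x(N, A) = -624 + A + N (x(N, A) = (A + N) - 624 = -624 + A + N)
((-94601 - 1*(-93190)) + 302971)/(-12891 + x(209, -52)) = ((-94601 - 1*(-93190)) + 302971)/(-12891 + (-624 - 52 + 209)) = ((-94601 + 93190) + 302971)/(-12891 - 467) = (-1411 + 302971)/(-13358) = 301560*(-1/13358) = -150780/6679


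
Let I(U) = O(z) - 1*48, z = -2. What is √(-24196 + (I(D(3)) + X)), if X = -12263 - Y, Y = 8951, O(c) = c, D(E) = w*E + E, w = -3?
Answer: 2*I*√11365 ≈ 213.21*I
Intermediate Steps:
D(E) = -2*E (D(E) = -3*E + E = -2*E)
I(U) = -50 (I(U) = -2 - 1*48 = -2 - 48 = -50)
X = -21214 (X = -12263 - 1*8951 = -12263 - 8951 = -21214)
√(-24196 + (I(D(3)) + X)) = √(-24196 + (-50 - 21214)) = √(-24196 - 21264) = √(-45460) = 2*I*√11365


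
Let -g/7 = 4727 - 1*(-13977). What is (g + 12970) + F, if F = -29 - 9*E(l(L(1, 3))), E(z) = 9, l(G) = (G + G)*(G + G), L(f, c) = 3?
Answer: -118068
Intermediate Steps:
l(G) = 4*G**2 (l(G) = (2*G)*(2*G) = 4*G**2)
F = -110 (F = -29 - 9*9 = -29 - 81 = -110)
g = -130928 (g = -7*(4727 - 1*(-13977)) = -7*(4727 + 13977) = -7*18704 = -130928)
(g + 12970) + F = (-130928 + 12970) - 110 = -117958 - 110 = -118068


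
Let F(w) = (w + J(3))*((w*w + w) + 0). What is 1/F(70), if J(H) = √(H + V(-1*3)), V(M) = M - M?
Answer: 1/347687 - √3/24338090 ≈ 2.8050e-6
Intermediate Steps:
V(M) = 0
J(H) = √H (J(H) = √(H + 0) = √H)
F(w) = (w + √3)*(w + w²) (F(w) = (w + √3)*((w*w + w) + 0) = (w + √3)*((w² + w) + 0) = (w + √3)*((w + w²) + 0) = (w + √3)*(w + w²))
1/F(70) = 1/(70*(70 + √3 + 70² + 70*√3)) = 1/(70*(70 + √3 + 4900 + 70*√3)) = 1/(70*(4970 + 71*√3)) = 1/(347900 + 4970*√3)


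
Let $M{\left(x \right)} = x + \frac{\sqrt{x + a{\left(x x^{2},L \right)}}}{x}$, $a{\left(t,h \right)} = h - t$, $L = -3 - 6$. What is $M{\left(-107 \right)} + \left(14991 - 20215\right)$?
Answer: $-5331 - \frac{3 \sqrt{136103}}{107} \approx -5341.3$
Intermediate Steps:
$L = -9$ ($L = -3 - 6 = -9$)
$M{\left(x \right)} = x + \frac{\sqrt{-9 + x - x^{3}}}{x}$ ($M{\left(x \right)} = x + \frac{\sqrt{x - \left(9 + x x^{2}\right)}}{x} = x + \frac{\sqrt{x - \left(9 + x^{3}\right)}}{x} = x + \frac{\sqrt{-9 + x - x^{3}}}{x}$)
$M{\left(-107 \right)} + \left(14991 - 20215\right) = \left(-107 + \frac{\sqrt{-9 - 107 - \left(-107\right)^{3}}}{-107}\right) + \left(14991 - 20215\right) = \left(-107 - \frac{\sqrt{-9 - 107 - -1225043}}{107}\right) - 5224 = \left(-107 - \frac{\sqrt{-9 - 107 + 1225043}}{107}\right) - 5224 = \left(-107 - \frac{\sqrt{1224927}}{107}\right) - 5224 = \left(-107 - \frac{3 \sqrt{136103}}{107}\right) - 5224 = -5331 - \frac{3 \sqrt{136103}}{107}$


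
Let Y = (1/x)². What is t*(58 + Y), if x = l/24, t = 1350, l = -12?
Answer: 83700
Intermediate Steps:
x = -½ (x = -12/24 = -12*1/24 = -½ ≈ -0.50000)
Y = 4 (Y = (1/(-½))² = (-2)² = 4)
t*(58 + Y) = 1350*(58 + 4) = 1350*62 = 83700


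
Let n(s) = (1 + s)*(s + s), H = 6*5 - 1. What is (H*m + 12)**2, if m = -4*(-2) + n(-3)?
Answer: 350464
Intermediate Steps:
H = 29 (H = 30 - 1 = 29)
n(s) = 2*s*(1 + s) (n(s) = (1 + s)*(2*s) = 2*s*(1 + s))
m = 20 (m = -4*(-2) + 2*(-3)*(1 - 3) = 8 + 2*(-3)*(-2) = 8 + 12 = 20)
(H*m + 12)**2 = (29*20 + 12)**2 = (580 + 12)**2 = 592**2 = 350464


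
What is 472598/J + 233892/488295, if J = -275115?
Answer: -410913686/331696985 ≈ -1.2388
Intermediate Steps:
472598/J + 233892/488295 = 472598/(-275115) + 233892/488295 = 472598*(-1/275115) + 233892*(1/488295) = -472598/275115 + 25988/54255 = -410913686/331696985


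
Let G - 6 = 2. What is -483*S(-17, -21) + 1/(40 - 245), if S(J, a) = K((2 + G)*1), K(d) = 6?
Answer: -594091/205 ≈ -2898.0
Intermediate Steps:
G = 8 (G = 6 + 2 = 8)
S(J, a) = 6
-483*S(-17, -21) + 1/(40 - 245) = -483*6 + 1/(40 - 245) = -2898 + 1/(-205) = -2898 - 1/205 = -594091/205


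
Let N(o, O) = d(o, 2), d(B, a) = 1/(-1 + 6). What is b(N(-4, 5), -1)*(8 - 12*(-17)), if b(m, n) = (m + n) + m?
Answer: -636/5 ≈ -127.20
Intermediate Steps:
d(B, a) = 1/5
N(o, O) = 1/5
b(m, n) = n + 2*m
b(N(-4, 5), -1)*(8 - 12*(-17)) = (-1 + 2*(1/5))*(8 - 12*(-17)) = (-1 + 2/5)*(8 + 204) = -3/5*212 = -636/5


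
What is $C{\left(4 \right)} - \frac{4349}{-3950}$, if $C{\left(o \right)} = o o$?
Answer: $\frac{67549}{3950} \approx 17.101$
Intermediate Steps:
$C{\left(o \right)} = o^{2}$
$C{\left(4 \right)} - \frac{4349}{-3950} = 4^{2} - \frac{4349}{-3950} = 16 - 4349 \left(- \frac{1}{3950}\right) = 16 - - \frac{4349}{3950} = 16 + \frac{4349}{3950} = \frac{67549}{3950}$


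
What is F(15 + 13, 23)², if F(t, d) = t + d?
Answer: 2601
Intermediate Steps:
F(t, d) = d + t
F(15 + 13, 23)² = (23 + (15 + 13))² = (23 + 28)² = 51² = 2601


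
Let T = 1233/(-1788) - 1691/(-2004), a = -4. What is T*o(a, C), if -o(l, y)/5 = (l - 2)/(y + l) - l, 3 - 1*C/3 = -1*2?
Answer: -2187280/821139 ≈ -2.6637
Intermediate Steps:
C = 15 (C = 9 - (-3)*2 = 9 - 3*(-2) = 9 + 6 = 15)
T = 11512/74649 (T = 1233*(-1/1788) - 1691*(-1/2004) = -411/596 + 1691/2004 = 11512/74649 ≈ 0.15422)
o(l, y) = 5*l - 5*(-2 + l)/(l + y) (o(l, y) = -5*((l - 2)/(y + l) - l) = -5*((-2 + l)/(l + y) - l) = -5*(-l + (-2 + l)/(l + y)) = 5*l - 5*(-2 + l)/(l + y))
T*o(a, C) = 11512*(5*(2 + (-4)**2 - 1*(-4) - 4*15)/(-4 + 15))/74649 = 11512*(5*(2 + 16 + 4 - 60)/11)/74649 = 11512*(5*(1/11)*(-38))/74649 = (11512/74649)*(-190/11) = -2187280/821139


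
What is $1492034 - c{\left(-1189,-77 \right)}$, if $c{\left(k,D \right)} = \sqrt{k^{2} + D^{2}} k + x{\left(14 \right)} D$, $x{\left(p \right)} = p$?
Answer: $1493112 + 5945 \sqrt{56786} \approx 2.9098 \cdot 10^{6}$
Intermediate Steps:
$c{\left(k,D \right)} = 14 D + k \sqrt{D^{2} + k^{2}}$ ($c{\left(k,D \right)} = \sqrt{k^{2} + D^{2}} k + 14 D = \sqrt{D^{2} + k^{2}} k + 14 D = k \sqrt{D^{2} + k^{2}} + 14 D = 14 D + k \sqrt{D^{2} + k^{2}}$)
$1492034 - c{\left(-1189,-77 \right)} = 1492034 - \left(14 \left(-77\right) - 1189 \sqrt{\left(-77\right)^{2} + \left(-1189\right)^{2}}\right) = 1492034 - \left(-1078 - 1189 \sqrt{5929 + 1413721}\right) = 1492034 - \left(-1078 - 1189 \sqrt{1419650}\right) = 1492034 - \left(-1078 - 1189 \cdot 5 \sqrt{56786}\right) = 1492034 - \left(-1078 - 5945 \sqrt{56786}\right) = 1492034 + \left(1078 + 5945 \sqrt{56786}\right) = 1493112 + 5945 \sqrt{56786}$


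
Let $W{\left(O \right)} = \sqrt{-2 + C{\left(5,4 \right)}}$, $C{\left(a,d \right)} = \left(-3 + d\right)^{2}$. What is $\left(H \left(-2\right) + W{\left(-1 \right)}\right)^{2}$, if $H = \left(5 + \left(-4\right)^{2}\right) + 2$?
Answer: $\left(46 - i\right)^{2} \approx 2115.0 - 92.0 i$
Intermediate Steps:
$H = 23$ ($H = \left(5 + 16\right) + 2 = 21 + 2 = 23$)
$W{\left(O \right)} = i$ ($W{\left(O \right)} = \sqrt{-2 + \left(-3 + 4\right)^{2}} = \sqrt{-2 + 1^{2}} = \sqrt{-2 + 1} = \sqrt{-1} = i$)
$\left(H \left(-2\right) + W{\left(-1 \right)}\right)^{2} = \left(23 \left(-2\right) + i\right)^{2} = \left(-46 + i\right)^{2}$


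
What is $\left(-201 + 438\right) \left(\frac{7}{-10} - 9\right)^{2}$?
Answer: $\frac{2229933}{100} \approx 22299.0$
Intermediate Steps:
$\left(-201 + 438\right) \left(\frac{7}{-10} - 9\right)^{2} = 237 \left(7 \left(- \frac{1}{10}\right) - 9\right)^{2} = 237 \left(- \frac{7}{10} - 9\right)^{2} = 237 \left(- \frac{97}{10}\right)^{2} = 237 \cdot \frac{9409}{100} = \frac{2229933}{100}$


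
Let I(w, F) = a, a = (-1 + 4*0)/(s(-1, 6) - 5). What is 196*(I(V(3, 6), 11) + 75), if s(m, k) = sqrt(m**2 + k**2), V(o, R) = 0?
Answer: 43855/3 - 49*sqrt(37)/3 ≈ 14519.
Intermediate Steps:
s(m, k) = sqrt(k**2 + m**2)
a = -1/(-5 + sqrt(37)) (a = (-1 + 4*0)/(sqrt(6**2 + (-1)**2) - 5) = (-1 + 0)/(sqrt(36 + 1) - 5) = -1/(sqrt(37) - 5) = -1/(-5 + sqrt(37)) ≈ -0.92356)
I(w, F) = -5/12 - sqrt(37)/12
196*(I(V(3, 6), 11) + 75) = 196*((-5/12 - sqrt(37)/12) + 75) = 196*(895/12 - sqrt(37)/12) = 43855/3 - 49*sqrt(37)/3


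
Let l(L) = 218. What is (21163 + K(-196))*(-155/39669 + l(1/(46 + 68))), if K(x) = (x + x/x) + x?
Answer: 59876584788/13223 ≈ 4.5282e+6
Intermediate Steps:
K(x) = 1 + 2*x (K(x) = (x + 1) + x = (1 + x) + x = 1 + 2*x)
(21163 + K(-196))*(-155/39669 + l(1/(46 + 68))) = (21163 + (1 + 2*(-196)))*(-155/39669 + 218) = (21163 + (1 - 392))*(-155*1/39669 + 218) = (21163 - 391)*(-155/39669 + 218) = 20772*(8647687/39669) = 59876584788/13223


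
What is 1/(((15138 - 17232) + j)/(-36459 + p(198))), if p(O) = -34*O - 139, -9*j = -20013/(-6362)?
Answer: 165399276/7994551 ≈ 20.689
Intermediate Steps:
j = -6671/19086 (j = -(-6671)/(3*(-6362)) = -(-6671)*(-1)/(3*6362) = -⅑*20013/6362 = -6671/19086 ≈ -0.34952)
p(O) = -139 - 34*O
1/(((15138 - 17232) + j)/(-36459 + p(198))) = 1/(((15138 - 17232) - 6671/19086)/(-36459 + (-139 - 34*198))) = 1/((-2094 - 6671/19086)/(-36459 + (-139 - 6732))) = 1/(-39972755/(19086*(-36459 - 6871))) = 1/(-39972755/19086/(-43330)) = 1/(-39972755/19086*(-1/43330)) = 1/(7994551/165399276) = 165399276/7994551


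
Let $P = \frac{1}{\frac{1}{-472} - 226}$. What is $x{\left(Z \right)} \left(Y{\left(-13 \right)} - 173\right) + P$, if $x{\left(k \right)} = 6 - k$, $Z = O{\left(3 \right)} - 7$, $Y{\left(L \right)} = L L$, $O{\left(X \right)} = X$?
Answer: $- \frac{4267392}{106673} \approx -40.004$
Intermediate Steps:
$Y{\left(L \right)} = L^{2}$
$Z = -4$ ($Z = 3 - 7 = -4$)
$P = - \frac{472}{106673}$ ($P = \frac{1}{- \frac{1}{472} - 226} = \frac{1}{- \frac{106673}{472}} = - \frac{472}{106673} \approx -0.0044247$)
$x{\left(Z \right)} \left(Y{\left(-13 \right)} - 173\right) + P = \left(6 - -4\right) \left(\left(-13\right)^{2} - 173\right) - \frac{472}{106673} = \left(6 + 4\right) \left(169 - 173\right) - \frac{472}{106673} = 10 \left(-4\right) - \frac{472}{106673} = -40 - \frac{472}{106673} = - \frac{4267392}{106673}$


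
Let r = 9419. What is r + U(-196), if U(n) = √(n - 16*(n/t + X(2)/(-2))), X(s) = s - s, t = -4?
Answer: 9419 + 14*I*√5 ≈ 9419.0 + 31.305*I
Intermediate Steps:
X(s) = 0
U(n) = √5*√n (U(n) = √(n - 16*(n/(-4) + 0/(-2))) = √(n - 16*(n*(-¼) + 0*(-½))) = √(n - 16*(-n/4 + 0)) = √(n - (-4)*n) = √(n + 4*n) = √(5*n) = √5*√n)
r + U(-196) = 9419 + √5*√(-196) = 9419 + √5*(14*I) = 9419 + 14*I*√5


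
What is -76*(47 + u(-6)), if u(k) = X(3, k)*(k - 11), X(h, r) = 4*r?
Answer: -34580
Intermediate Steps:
u(k) = 4*k*(-11 + k) (u(k) = (4*k)*(k - 11) = (4*k)*(-11 + k) = 4*k*(-11 + k))
-76*(47 + u(-6)) = -76*(47 + 4*(-6)*(-11 - 6)) = -76*(47 + 4*(-6)*(-17)) = -76*(47 + 408) = -76*455 = -34580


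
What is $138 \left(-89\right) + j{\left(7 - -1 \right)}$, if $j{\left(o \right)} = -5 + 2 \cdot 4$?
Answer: $-12279$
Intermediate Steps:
$j{\left(o \right)} = 3$ ($j{\left(o \right)} = -5 + 8 = 3$)
$138 \left(-89\right) + j{\left(7 - -1 \right)} = 138 \left(-89\right) + 3 = -12282 + 3 = -12279$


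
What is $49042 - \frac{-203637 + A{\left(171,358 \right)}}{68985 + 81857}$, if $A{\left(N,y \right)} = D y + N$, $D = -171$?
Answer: $\frac{3698929024}{75421} \approx 49044.0$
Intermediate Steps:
$A{\left(N,y \right)} = N - 171 y$ ($A{\left(N,y \right)} = - 171 y + N = N - 171 y$)
$49042 - \frac{-203637 + A{\left(171,358 \right)}}{68985 + 81857} = 49042 - \frac{-203637 + \left(171 - 61218\right)}{68985 + 81857} = 49042 - \frac{-203637 + \left(171 - 61218\right)}{150842} = 49042 - \left(-203637 - 61047\right) \frac{1}{150842} = 49042 - \left(-264684\right) \frac{1}{150842} = 49042 - - \frac{132342}{75421} = 49042 + \frac{132342}{75421} = \frac{3698929024}{75421}$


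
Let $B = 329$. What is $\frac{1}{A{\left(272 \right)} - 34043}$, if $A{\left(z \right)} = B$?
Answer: $- \frac{1}{33714} \approx -2.9661 \cdot 10^{-5}$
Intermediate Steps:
$A{\left(z \right)} = 329$
$\frac{1}{A{\left(272 \right)} - 34043} = \frac{1}{329 - 34043} = \frac{1}{-33714} = - \frac{1}{33714}$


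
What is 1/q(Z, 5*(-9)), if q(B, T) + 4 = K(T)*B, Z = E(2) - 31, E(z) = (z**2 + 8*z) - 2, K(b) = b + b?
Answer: 1/1166 ≈ 0.00085763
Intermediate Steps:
K(b) = 2*b
E(z) = -2 + z**2 + 8*z
Z = -13 (Z = (-2 + 2**2 + 8*2) - 31 = (-2 + 4 + 16) - 31 = 18 - 31 = -13)
q(B, T) = -4 + 2*B*T (q(B, T) = -4 + (2*T)*B = -4 + 2*B*T)
1/q(Z, 5*(-9)) = 1/(-4 + 2*(-13)*(5*(-9))) = 1/(-4 + 2*(-13)*(-45)) = 1/(-4 + 1170) = 1/1166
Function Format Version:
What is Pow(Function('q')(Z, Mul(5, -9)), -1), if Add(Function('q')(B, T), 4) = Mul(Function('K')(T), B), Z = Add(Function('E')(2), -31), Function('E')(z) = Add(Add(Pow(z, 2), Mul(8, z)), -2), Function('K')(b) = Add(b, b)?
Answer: Rational(1, 1166) ≈ 0.00085763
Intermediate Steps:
Function('K')(b) = Mul(2, b)
Function('E')(z) = Add(-2, Pow(z, 2), Mul(8, z))
Z = -13 (Z = Add(Add(-2, Pow(2, 2), Mul(8, 2)), -31) = Add(Add(-2, 4, 16), -31) = Add(18, -31) = -13)
Function('q')(B, T) = Add(-4, Mul(2, B, T)) (Function('q')(B, T) = Add(-4, Mul(Mul(2, T), B)) = Add(-4, Mul(2, B, T)))
Pow(Function('q')(Z, Mul(5, -9)), -1) = Pow(Add(-4, Mul(2, -13, Mul(5, -9))), -1) = Pow(Add(-4, Mul(2, -13, -45)), -1) = Pow(Add(-4, 1170), -1) = Pow(1166, -1) = Rational(1, 1166)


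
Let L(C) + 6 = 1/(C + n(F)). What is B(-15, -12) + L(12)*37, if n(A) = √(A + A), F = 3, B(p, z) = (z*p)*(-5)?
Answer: -25732/23 - 37*√6/138 ≈ -1119.4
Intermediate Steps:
B(p, z) = -5*p*z (B(p, z) = (p*z)*(-5) = -5*p*z)
n(A) = √2*√A (n(A) = √(2*A) = √2*√A)
L(C) = -6 + 1/(C + √6) (L(C) = -6 + 1/(C + √2*√3) = -6 + 1/(C + √6))
B(-15, -12) + L(12)*37 = -5*(-15)*(-12) + ((1 - 6*12 - 6*√6)/(12 + √6))*37 = -900 + ((1 - 72 - 6*√6)/(12 + √6))*37 = -900 + ((-71 - 6*√6)/(12 + √6))*37 = -900 + 37*(-71 - 6*√6)/(12 + √6)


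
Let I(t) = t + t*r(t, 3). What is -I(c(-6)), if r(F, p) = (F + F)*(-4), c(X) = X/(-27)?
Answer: 14/81 ≈ 0.17284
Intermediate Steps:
c(X) = -X/27 (c(X) = X*(-1/27) = -X/27)
r(F, p) = -8*F (r(F, p) = (2*F)*(-4) = -8*F)
I(t) = t - 8*t**2 (I(t) = t + t*(-8*t) = t - 8*t**2)
-I(c(-6)) = -(-1/27*(-6))*(1 - (-8)*(-6)/27) = -2*(1 - 8*2/9)/9 = -2*(1 - 16/9)/9 = -2*(-7)/(9*9) = -1*(-14/81) = 14/81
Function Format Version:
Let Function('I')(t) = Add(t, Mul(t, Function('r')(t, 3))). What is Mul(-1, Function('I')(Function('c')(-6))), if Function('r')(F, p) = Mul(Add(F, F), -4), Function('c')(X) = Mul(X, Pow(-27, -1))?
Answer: Rational(14, 81) ≈ 0.17284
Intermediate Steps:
Function('c')(X) = Mul(Rational(-1, 27), X) (Function('c')(X) = Mul(X, Rational(-1, 27)) = Mul(Rational(-1, 27), X))
Function('r')(F, p) = Mul(-8, F) (Function('r')(F, p) = Mul(Mul(2, F), -4) = Mul(-8, F))
Function('I')(t) = Add(t, Mul(-8, Pow(t, 2))) (Function('I')(t) = Add(t, Mul(t, Mul(-8, t))) = Add(t, Mul(-8, Pow(t, 2))))
Mul(-1, Function('I')(Function('c')(-6))) = Mul(-1, Mul(Mul(Rational(-1, 27), -6), Add(1, Mul(-8, Mul(Rational(-1, 27), -6))))) = Mul(-1, Mul(Rational(2, 9), Add(1, Mul(-8, Rational(2, 9))))) = Mul(-1, Mul(Rational(2, 9), Add(1, Rational(-16, 9)))) = Mul(-1, Mul(Rational(2, 9), Rational(-7, 9))) = Mul(-1, Rational(-14, 81)) = Rational(14, 81)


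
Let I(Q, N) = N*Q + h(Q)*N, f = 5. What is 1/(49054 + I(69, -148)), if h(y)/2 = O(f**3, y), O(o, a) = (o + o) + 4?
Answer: -1/36342 ≈ -2.7516e-5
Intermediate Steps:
O(o, a) = 4 + 2*o (O(o, a) = 2*o + 4 = 4 + 2*o)
h(y) = 508 (h(y) = 2*(4 + 2*5**3) = 2*(4 + 2*125) = 2*(4 + 250) = 2*254 = 508)
I(Q, N) = 508*N + N*Q (I(Q, N) = N*Q + 508*N = 508*N + N*Q)
1/(49054 + I(69, -148)) = 1/(49054 - 148*(508 + 69)) = 1/(49054 - 148*577) = 1/(49054 - 85396) = 1/(-36342) = -1/36342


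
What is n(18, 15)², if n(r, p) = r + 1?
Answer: 361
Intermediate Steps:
n(r, p) = 1 + r
n(18, 15)² = (1 + 18)² = 19² = 361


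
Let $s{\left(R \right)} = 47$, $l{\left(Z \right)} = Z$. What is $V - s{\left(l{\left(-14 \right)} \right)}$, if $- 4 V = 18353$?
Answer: $- \frac{18541}{4} \approx -4635.3$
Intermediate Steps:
$V = - \frac{18353}{4}$ ($V = \left(- \frac{1}{4}\right) 18353 = - \frac{18353}{4} \approx -4588.3$)
$V - s{\left(l{\left(-14 \right)} \right)} = - \frac{18353}{4} - 47 = - \frac{18541}{4}$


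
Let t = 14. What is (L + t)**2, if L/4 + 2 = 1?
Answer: 100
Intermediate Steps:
L = -4 (L = -8 + 4*1 = -8 + 4 = -4)
(L + t)**2 = (-4 + 14)**2 = 10**2 = 100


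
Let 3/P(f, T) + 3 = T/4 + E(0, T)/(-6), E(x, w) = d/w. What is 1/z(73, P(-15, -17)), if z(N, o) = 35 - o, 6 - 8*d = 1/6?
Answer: 35461/1255823 ≈ 0.028237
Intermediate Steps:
d = 35/48 (d = ¾ - ⅛/6 = ¾ - ⅛*⅙ = ¾ - 1/48 = 35/48 ≈ 0.72917)
E(x, w) = 35/(48*w)
P(f, T) = 3/(-3 - 35/(288*T) + T/4) (P(f, T) = 3/(-3 + (T/4 + (35/(48*T))/(-6))) = 3/(-3 + (T*(¼) + (35/(48*T))*(-⅙))) = 3/(-3 + (T/4 - 35/(288*T))) = 3/(-3 + (-35/(288*T) + T/4)) = 3/(-3 - 35/(288*T) + T/4))
1/z(73, P(-15, -17)) = 1/(35 - (-864)*(-17)/(35 - 72*(-17)*(-12 - 17))) = 1/(35 - (-864)*(-17)/(35 - 72*(-17)*(-29))) = 1/(35 - (-864)*(-17)/(35 - 35496)) = 1/(35 - (-864)*(-17)/(-35461)) = 1/(35 - (-864)*(-17)*(-1)/35461) = 1/(35 - 1*(-14688/35461)) = 1/(35 + 14688/35461) = 1/(1255823/35461) = 35461/1255823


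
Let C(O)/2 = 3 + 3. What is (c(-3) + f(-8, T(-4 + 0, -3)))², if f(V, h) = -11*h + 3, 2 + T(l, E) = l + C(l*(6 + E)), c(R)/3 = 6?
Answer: 2025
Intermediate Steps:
C(O) = 12 (C(O) = 2*(3 + 3) = 2*6 = 12)
c(R) = 18 (c(R) = 3*6 = 18)
T(l, E) = 10 + l (T(l, E) = -2 + (l + 12) = -2 + (12 + l) = 10 + l)
f(V, h) = 3 - 11*h
(c(-3) + f(-8, T(-4 + 0, -3)))² = (18 + (3 - 11*(10 + (-4 + 0))))² = (18 + (3 - 11*(10 - 4)))² = (18 + (3 - 11*6))² = (18 + (3 - 66))² = (18 - 63)² = (-45)² = 2025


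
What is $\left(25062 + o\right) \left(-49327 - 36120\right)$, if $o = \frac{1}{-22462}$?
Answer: $- \frac{48101760016421}{22462} \approx -2.1415 \cdot 10^{9}$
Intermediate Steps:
$o = - \frac{1}{22462} \approx -4.452 \cdot 10^{-5}$
$\left(25062 + o\right) \left(-49327 - 36120\right) = \left(25062 - \frac{1}{22462}\right) \left(-49327 - 36120\right) = \frac{562942643}{22462} \left(-85447\right) = - \frac{48101760016421}{22462}$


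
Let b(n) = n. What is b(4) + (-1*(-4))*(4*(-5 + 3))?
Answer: -28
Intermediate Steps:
b(4) + (-1*(-4))*(4*(-5 + 3)) = 4 + (-1*(-4))*(4*(-5 + 3)) = 4 + 4*(4*(-2)) = 4 + 4*(-8) = 4 - 32 = -28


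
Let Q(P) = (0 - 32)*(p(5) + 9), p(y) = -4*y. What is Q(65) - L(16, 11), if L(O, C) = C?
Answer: 341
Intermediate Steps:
Q(P) = 352 (Q(P) = (0 - 32)*(-4*5 + 9) = -32*(-20 + 9) = -32*(-11) = 352)
Q(65) - L(16, 11) = 352 - 1*11 = 352 - 11 = 341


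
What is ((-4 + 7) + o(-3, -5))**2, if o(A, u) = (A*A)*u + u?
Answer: 2209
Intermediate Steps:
o(A, u) = u + u*A**2 (o(A, u) = A**2*u + u = u*A**2 + u = u + u*A**2)
((-4 + 7) + o(-3, -5))**2 = ((-4 + 7) - 5*(1 + (-3)**2))**2 = (3 - 5*(1 + 9))**2 = (3 - 5*10)**2 = (3 - 50)**2 = (-47)**2 = 2209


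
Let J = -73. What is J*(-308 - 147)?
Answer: 33215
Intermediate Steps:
J*(-308 - 147) = -73*(-308 - 147) = -73*(-455) = 33215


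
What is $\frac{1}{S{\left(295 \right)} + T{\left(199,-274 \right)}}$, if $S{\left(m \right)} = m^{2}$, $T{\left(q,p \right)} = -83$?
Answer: $\frac{1}{86942} \approx 1.1502 \cdot 10^{-5}$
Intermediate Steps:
$\frac{1}{S{\left(295 \right)} + T{\left(199,-274 \right)}} = \frac{1}{295^{2} - 83} = \frac{1}{87025 - 83} = \frac{1}{86942}$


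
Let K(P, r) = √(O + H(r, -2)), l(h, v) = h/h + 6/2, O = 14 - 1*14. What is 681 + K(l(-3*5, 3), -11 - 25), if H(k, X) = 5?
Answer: 681 + √5 ≈ 683.24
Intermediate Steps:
O = 0 (O = 14 - 14 = 0)
l(h, v) = 4 (l(h, v) = 1 + 6*(½) = 1 + 3 = 4)
K(P, r) = √5 (K(P, r) = √(0 + 5) = √5)
681 + K(l(-3*5, 3), -11 - 25) = 681 + √5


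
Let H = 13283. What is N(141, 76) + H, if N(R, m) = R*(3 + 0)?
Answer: 13706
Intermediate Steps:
N(R, m) = 3*R (N(R, m) = R*3 = 3*R)
N(141, 76) + H = 3*141 + 13283 = 423 + 13283 = 13706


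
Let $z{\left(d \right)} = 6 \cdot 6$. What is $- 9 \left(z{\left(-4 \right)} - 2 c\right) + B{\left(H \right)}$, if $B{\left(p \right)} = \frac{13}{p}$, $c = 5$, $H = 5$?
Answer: $- \frac{1157}{5} \approx -231.4$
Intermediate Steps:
$z{\left(d \right)} = 36$
$- 9 \left(z{\left(-4 \right)} - 2 c\right) + B{\left(H \right)} = - 9 \left(36 - 10\right) + \frac{13}{5} = - 9 \left(36 - 10\right) + 13 \cdot \frac{1}{5} = \left(-9\right) 26 + \frac{13}{5} = -234 + \frac{13}{5} = - \frac{1157}{5}$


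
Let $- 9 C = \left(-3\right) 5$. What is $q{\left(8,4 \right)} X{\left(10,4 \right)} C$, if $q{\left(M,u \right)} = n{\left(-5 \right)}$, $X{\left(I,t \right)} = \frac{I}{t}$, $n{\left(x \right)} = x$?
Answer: $- \frac{125}{6} \approx -20.833$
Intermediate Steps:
$C = \frac{5}{3}$ ($C = - \frac{\left(-3\right) 5}{9} = \left(- \frac{1}{9}\right) \left(-15\right) = \frac{5}{3} \approx 1.6667$)
$q{\left(M,u \right)} = -5$
$q{\left(8,4 \right)} X{\left(10,4 \right)} C = - 5 \cdot \frac{10}{4} \cdot \frac{5}{3} = - 5 \cdot 10 \cdot \frac{1}{4} \cdot \frac{5}{3} = \left(-5\right) \frac{5}{2} \cdot \frac{5}{3} = \left(- \frac{25}{2}\right) \frac{5}{3} = - \frac{125}{6}$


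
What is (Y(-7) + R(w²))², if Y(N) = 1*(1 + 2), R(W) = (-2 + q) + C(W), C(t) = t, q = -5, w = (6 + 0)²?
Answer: 1669264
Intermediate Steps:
w = 36 (w = 6² = 36)
R(W) = -7 + W (R(W) = (-2 - 5) + W = -7 + W)
Y(N) = 3 (Y(N) = 1*3 = 3)
(Y(-7) + R(w²))² = (3 + (-7 + 36²))² = (3 + (-7 + 1296))² = (3 + 1289)² = 1292² = 1669264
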